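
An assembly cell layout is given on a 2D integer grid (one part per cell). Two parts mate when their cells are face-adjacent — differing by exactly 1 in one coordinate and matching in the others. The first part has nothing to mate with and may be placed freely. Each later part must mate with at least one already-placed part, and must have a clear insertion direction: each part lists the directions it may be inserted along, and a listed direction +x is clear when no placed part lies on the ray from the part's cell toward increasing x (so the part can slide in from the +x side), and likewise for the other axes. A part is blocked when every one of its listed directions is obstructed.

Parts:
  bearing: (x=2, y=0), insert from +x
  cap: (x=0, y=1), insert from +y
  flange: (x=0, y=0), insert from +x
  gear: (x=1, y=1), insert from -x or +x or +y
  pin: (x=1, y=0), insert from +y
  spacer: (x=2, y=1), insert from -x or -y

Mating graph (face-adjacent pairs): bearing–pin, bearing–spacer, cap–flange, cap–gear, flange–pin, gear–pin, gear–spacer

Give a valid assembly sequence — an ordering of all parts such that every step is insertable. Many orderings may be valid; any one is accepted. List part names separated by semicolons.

1. cap@(0, 1) [+y clear] — {cap}
2. flange@(0, 0) [+x clear] — {cap, flange}
3. pin@(1, 0) [+y clear] — {cap, flange, pin}
4. gear@(1, 1) [+x clear] — {cap, flange, gear, pin}
5. spacer@(2, 1) [-y clear] — {cap, flange, gear, pin, spacer}
6. bearing@(2, 0) [+x clear] — {bearing, cap, flange, gear, pin, spacer}

cap; flange; pin; gear; spacer; bearing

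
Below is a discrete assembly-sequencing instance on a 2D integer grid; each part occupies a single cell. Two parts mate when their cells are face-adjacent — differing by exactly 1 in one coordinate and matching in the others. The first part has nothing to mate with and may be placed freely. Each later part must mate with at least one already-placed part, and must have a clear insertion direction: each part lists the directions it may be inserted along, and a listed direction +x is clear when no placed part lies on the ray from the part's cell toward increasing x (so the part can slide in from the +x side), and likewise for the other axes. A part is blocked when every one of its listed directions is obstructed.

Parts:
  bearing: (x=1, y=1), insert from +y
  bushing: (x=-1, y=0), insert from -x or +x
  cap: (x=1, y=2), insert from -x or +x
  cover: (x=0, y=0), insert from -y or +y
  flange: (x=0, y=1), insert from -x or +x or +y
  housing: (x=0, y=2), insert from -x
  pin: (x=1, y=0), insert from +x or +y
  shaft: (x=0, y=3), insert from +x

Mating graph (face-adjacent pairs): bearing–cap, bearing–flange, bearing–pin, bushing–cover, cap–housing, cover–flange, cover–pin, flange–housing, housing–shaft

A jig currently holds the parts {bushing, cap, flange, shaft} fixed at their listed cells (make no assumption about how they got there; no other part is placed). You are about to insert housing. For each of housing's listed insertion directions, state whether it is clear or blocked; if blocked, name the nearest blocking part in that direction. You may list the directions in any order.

-x: ray from housing(0, 2) has no placed part ⇒ clear

-x: clear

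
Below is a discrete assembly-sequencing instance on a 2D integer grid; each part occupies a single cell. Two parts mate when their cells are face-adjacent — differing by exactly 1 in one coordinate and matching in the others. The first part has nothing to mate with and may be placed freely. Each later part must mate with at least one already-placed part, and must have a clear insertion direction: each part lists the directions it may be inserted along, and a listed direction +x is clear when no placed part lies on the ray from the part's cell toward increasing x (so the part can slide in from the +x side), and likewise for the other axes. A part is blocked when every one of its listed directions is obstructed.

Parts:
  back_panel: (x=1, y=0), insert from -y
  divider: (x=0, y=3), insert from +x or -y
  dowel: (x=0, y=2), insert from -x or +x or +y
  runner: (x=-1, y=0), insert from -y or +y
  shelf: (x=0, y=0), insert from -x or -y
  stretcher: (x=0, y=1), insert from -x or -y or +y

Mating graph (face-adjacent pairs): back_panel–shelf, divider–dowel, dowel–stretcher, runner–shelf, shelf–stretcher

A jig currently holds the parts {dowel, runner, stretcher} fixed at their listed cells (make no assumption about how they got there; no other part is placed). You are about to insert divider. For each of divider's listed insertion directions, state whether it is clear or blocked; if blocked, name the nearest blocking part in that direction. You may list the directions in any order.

+x: clear; -y: blocked by dowel

+x: ray from divider(0, 3) has no placed part ⇒ clear
-y: nearest on ray is dowel@(0, 2) ⇒ blocked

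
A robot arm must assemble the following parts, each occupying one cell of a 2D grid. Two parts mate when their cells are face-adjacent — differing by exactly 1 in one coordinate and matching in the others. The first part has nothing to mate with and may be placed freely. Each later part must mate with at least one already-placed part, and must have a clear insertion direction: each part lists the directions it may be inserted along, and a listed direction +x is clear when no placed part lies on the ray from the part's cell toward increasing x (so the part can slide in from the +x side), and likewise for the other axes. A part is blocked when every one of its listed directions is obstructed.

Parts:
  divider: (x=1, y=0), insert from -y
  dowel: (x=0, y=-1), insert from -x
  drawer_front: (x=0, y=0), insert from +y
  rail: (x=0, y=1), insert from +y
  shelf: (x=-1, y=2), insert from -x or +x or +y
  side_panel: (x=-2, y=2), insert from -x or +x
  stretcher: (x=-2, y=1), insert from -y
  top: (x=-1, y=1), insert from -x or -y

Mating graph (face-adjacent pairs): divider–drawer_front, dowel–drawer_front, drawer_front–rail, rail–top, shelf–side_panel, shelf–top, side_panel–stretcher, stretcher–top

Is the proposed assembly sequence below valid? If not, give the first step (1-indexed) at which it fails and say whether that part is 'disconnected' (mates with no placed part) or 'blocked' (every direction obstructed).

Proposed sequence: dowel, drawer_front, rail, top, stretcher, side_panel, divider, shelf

Valid

1. dowel@(0, -1) [-x clear] — {dowel}
2. drawer_front@(0, 0) [+y clear] — {dowel, drawer_front}
3. rail@(0, 1) [+y clear] — {dowel, drawer_front, rail}
4. top@(-1, 1) [-x clear] — {dowel, drawer_front, rail, top}
5. stretcher@(-2, 1) [-y clear] — {dowel, drawer_front, rail, stretcher, top}
6. side_panel@(-2, 2) [-x clear] — {dowel, drawer_front, rail, side_panel, stretcher, top}
7. divider@(1, 0) [-y clear] — {divider, dowel, drawer_front, rail, side_panel, stretcher, top}
8. shelf@(-1, 2) [+x clear] — {divider, dowel, drawer_front, rail, shelf, side_panel, stretcher, top}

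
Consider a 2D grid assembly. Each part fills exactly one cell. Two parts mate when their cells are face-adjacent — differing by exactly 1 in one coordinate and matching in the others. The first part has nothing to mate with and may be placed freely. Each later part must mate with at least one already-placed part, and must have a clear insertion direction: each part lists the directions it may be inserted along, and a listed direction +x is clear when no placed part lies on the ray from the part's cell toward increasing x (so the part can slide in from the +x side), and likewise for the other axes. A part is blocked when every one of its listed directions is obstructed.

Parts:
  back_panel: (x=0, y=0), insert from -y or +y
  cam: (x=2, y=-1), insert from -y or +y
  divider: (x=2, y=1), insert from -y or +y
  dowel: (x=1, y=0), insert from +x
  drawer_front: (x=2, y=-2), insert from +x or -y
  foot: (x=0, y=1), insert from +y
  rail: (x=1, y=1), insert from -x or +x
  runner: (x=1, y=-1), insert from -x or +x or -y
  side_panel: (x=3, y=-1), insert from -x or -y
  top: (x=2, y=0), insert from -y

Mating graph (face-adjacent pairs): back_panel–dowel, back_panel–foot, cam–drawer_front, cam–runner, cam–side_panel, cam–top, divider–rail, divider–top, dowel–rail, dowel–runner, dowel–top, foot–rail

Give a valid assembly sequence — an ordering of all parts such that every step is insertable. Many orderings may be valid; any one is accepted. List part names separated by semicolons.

1. dowel@(1, 0) [+x clear] — {dowel}
2. runner@(1, -1) [-x clear] — {dowel, runner}
3. back_panel@(0, 0) [-y clear] — {back_panel, dowel, runner}
4. foot@(0, 1) [+y clear] — {back_panel, dowel, foot, runner}
5. top@(2, 0) [-y clear] — {back_panel, dowel, foot, runner, top}
6. cam@(2, -1) [-y clear] — {back_panel, cam, dowel, foot, runner, top}
7. drawer_front@(2, -2) [+x clear] — {back_panel, cam, dowel, drawer_front, foot, runner, top}
8. side_panel@(3, -1) [-y clear] — {back_panel, cam, dowel, drawer_front, foot, runner, side_panel, top}
9. rail@(1, 1) [+x clear] — {back_panel, cam, dowel, drawer_front, foot, rail, runner, side_panel, top}
10. divider@(2, 1) [+y clear] — {back_panel, cam, divider, dowel, drawer_front, foot, rail, runner, side_panel, top}

dowel; runner; back_panel; foot; top; cam; drawer_front; side_panel; rail; divider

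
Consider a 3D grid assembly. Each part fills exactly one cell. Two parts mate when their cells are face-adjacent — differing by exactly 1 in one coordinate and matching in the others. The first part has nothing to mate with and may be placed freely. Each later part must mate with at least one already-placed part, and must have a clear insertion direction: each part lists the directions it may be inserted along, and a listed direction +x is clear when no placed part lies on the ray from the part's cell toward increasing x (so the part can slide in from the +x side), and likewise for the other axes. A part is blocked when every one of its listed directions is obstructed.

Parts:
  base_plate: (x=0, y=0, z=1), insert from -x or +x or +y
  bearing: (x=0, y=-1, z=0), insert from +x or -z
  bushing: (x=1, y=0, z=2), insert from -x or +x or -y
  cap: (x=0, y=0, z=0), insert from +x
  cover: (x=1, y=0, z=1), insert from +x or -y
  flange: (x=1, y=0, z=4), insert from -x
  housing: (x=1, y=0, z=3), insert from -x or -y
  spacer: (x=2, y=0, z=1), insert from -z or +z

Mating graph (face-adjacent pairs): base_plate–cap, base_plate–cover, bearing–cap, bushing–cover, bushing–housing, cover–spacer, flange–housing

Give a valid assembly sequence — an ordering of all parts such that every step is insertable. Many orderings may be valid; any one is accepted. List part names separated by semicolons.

1. flange@(1, 0, 4) [-x clear] — {flange}
2. housing@(1, 0, 3) [-x clear] — {flange, housing}
3. bushing@(1, 0, 2) [-x clear] — {bushing, flange, housing}
4. cover@(1, 0, 1) [+x clear] — {bushing, cover, flange, housing}
5. spacer@(2, 0, 1) [-z clear] — {bushing, cover, flange, housing, spacer}
6. base_plate@(0, 0, 1) [-x clear] — {base_plate, bushing, cover, flange, housing, spacer}
7. cap@(0, 0, 0) [+x clear] — {base_plate, bushing, cap, cover, flange, housing, spacer}
8. bearing@(0, -1, 0) [+x clear] — {base_plate, bearing, bushing, cap, cover, flange, housing, spacer}

flange; housing; bushing; cover; spacer; base_plate; cap; bearing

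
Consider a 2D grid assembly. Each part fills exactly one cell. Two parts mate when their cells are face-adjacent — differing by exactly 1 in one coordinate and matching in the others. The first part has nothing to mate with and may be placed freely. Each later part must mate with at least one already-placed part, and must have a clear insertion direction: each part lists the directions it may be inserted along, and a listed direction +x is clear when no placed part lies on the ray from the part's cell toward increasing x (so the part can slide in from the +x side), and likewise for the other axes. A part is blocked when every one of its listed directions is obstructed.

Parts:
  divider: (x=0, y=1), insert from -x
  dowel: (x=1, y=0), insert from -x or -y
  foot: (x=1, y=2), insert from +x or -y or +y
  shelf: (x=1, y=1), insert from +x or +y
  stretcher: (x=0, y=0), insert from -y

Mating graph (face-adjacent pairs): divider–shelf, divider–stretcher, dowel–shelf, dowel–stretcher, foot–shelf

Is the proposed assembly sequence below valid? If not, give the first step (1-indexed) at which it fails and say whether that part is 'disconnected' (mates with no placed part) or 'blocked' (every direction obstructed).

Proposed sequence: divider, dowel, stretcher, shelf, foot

1. divider@(0, 1) [-x clear] — {divider}
2. dowel@(1, 0) — no placed neighbour ⇒ disconnected

Invalid at step 2 (disconnected)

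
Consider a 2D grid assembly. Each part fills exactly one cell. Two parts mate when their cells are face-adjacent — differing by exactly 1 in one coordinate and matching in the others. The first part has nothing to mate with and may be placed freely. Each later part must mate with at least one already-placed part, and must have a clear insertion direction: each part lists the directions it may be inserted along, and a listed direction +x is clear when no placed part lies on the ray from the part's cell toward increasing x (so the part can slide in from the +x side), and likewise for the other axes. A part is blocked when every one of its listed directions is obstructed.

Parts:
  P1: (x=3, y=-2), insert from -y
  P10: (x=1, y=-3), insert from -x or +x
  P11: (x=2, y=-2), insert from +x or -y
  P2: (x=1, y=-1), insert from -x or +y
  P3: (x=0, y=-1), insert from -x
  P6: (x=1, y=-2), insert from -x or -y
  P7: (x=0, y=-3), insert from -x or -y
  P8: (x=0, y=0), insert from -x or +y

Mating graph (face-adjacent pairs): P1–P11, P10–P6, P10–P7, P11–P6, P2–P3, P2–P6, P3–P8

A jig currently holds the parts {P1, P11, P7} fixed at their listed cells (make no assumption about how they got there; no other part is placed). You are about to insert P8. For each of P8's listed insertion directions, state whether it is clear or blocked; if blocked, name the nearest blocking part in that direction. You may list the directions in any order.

-x: ray from P8(0, 0) has no placed part ⇒ clear
+y: ray from P8(0, 0) has no placed part ⇒ clear

+y: clear; -x: clear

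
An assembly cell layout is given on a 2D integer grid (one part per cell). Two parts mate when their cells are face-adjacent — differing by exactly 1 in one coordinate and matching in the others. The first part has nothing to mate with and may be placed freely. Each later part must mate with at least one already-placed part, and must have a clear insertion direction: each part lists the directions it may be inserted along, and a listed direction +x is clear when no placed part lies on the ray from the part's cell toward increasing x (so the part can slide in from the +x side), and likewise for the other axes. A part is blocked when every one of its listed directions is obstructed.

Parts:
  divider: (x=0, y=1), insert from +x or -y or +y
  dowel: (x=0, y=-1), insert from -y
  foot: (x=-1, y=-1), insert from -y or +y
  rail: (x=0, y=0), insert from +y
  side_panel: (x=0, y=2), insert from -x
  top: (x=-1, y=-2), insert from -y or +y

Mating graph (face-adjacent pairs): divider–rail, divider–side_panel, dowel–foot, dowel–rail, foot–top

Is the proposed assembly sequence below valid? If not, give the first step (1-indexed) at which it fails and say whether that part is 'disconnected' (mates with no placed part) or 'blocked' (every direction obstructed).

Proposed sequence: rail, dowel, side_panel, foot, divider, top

1. rail@(0, 0) [+y clear] — {rail}
2. dowel@(0, -1) [-y clear] — {dowel, rail}
3. side_panel@(0, 2) — no placed neighbour ⇒ disconnected

Invalid at step 3 (disconnected)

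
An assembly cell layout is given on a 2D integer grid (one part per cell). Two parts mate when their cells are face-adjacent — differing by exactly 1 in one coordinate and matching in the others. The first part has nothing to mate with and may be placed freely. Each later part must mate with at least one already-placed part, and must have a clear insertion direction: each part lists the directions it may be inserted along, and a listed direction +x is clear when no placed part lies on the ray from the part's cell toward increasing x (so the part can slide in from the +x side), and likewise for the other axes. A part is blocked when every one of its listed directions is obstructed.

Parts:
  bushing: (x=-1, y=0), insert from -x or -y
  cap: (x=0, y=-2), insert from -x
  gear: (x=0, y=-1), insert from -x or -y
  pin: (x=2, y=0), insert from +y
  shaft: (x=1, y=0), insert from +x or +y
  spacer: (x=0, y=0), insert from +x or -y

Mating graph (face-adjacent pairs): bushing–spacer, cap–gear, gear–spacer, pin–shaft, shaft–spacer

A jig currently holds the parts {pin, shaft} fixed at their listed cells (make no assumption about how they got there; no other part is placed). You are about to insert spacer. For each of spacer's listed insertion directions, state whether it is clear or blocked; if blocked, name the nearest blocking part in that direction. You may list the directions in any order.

+x: blocked by shaft; -y: clear

+x: nearest on ray is shaft@(1, 0) ⇒ blocked
-y: ray from spacer(0, 0) has no placed part ⇒ clear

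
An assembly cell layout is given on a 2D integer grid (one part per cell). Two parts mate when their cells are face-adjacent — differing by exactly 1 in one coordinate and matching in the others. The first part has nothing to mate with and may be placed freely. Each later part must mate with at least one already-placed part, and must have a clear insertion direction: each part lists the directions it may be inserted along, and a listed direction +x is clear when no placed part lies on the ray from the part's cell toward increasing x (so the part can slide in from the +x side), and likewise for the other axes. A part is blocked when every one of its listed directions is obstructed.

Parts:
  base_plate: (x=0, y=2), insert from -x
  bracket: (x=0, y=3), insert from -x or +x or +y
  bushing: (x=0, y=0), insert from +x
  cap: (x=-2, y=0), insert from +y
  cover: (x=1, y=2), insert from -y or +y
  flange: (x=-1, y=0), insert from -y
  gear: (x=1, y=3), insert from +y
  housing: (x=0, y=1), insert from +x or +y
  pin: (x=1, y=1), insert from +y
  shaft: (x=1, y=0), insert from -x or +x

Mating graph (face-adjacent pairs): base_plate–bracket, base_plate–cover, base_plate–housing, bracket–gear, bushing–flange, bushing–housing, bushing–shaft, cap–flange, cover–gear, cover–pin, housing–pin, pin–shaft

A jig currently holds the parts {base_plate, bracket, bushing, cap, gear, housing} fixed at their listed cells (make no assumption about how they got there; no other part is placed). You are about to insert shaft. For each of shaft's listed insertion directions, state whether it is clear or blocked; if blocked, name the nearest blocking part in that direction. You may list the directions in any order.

+x: clear; -x: blocked by bushing

-x: nearest on ray is bushing@(0, 0) ⇒ blocked
+x: ray from shaft(1, 0) has no placed part ⇒ clear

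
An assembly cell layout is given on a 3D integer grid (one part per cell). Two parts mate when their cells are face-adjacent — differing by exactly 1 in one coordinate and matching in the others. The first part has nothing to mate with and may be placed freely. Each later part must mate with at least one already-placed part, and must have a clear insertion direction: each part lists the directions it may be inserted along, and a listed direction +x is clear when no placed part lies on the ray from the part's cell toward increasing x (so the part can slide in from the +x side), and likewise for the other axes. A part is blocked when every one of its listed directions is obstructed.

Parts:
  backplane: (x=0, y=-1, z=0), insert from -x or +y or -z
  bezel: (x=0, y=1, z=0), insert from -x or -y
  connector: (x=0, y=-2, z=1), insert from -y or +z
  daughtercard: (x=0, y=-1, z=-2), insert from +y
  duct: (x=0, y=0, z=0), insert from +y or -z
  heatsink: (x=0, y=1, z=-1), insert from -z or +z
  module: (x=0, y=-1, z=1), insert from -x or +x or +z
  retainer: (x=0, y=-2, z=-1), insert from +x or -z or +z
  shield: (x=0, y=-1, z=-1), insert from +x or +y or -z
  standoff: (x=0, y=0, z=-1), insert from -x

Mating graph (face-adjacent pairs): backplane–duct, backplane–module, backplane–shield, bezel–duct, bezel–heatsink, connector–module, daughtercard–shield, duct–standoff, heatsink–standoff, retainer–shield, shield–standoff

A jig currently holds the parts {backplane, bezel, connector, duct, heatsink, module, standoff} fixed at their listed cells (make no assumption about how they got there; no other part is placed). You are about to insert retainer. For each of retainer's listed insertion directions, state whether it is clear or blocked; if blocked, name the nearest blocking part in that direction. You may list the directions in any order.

+x: clear; +z: blocked by connector; -z: clear

+x: ray from retainer(0, -2, -1) has no placed part ⇒ clear
-z: ray from retainer(0, -2, -1) has no placed part ⇒ clear
+z: nearest on ray is connector@(0, -2, 1) ⇒ blocked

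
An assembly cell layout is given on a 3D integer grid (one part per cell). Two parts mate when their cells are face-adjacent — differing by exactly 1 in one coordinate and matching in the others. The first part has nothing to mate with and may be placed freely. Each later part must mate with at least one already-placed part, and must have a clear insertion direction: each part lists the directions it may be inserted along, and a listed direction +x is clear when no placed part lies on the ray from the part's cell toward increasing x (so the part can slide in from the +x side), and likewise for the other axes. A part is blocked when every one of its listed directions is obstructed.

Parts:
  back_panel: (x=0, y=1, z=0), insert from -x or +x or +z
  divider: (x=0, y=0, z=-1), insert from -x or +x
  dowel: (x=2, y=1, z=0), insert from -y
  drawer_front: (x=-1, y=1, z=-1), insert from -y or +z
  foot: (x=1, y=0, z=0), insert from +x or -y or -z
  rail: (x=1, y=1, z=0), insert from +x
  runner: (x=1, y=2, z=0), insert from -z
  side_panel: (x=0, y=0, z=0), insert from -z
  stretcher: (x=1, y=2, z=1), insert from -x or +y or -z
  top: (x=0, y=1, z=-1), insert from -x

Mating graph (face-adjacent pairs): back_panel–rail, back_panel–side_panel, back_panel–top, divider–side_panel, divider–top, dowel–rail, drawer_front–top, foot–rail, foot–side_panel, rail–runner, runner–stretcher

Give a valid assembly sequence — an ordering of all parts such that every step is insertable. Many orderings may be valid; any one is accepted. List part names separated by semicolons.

1. rail@(1, 1, 0) [+x clear] — {rail}
2. dowel@(2, 1, 0) [-y clear] — {dowel, rail}
3. runner@(1, 2, 0) [-z clear] — {dowel, rail, runner}
4. stretcher@(1, 2, 1) [-x clear] — {dowel, rail, runner, stretcher}
5. foot@(1, 0, 0) [+x clear] — {dowel, foot, rail, runner, stretcher}
6. side_panel@(0, 0, 0) [-z clear] — {dowel, foot, rail, runner, side_panel, stretcher}
7. divider@(0, 0, -1) [-x clear] — {divider, dowel, foot, rail, runner, side_panel, stretcher}
8. top@(0, 1, -1) [-x clear] — {divider, dowel, foot, rail, runner, side_panel, stretcher, top}
9. drawer_front@(-1, 1, -1) [-y clear] — {divider, dowel, drawer_front, foot, rail, runner, side_panel, stretcher, top}
10. back_panel@(0, 1, 0) [-x clear] — {back_panel, divider, dowel, drawer_front, foot, rail, runner, side_panel, stretcher, top}

rail; dowel; runner; stretcher; foot; side_panel; divider; top; drawer_front; back_panel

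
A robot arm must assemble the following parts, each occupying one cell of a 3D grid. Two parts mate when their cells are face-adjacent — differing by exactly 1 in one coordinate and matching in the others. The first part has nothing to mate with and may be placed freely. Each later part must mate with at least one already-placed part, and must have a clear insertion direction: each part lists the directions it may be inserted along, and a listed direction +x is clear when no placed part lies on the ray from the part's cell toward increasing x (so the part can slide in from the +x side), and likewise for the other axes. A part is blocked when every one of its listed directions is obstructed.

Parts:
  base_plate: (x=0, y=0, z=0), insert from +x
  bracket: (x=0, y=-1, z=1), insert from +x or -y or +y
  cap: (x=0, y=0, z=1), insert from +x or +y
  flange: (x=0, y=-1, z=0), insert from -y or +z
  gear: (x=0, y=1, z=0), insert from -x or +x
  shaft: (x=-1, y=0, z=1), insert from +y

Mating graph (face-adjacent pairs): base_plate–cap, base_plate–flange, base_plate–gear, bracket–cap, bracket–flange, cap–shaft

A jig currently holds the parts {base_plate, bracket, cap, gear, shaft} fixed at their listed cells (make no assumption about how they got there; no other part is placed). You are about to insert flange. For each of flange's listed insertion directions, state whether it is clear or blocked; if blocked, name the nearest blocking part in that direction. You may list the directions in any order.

+z: blocked by bracket; -y: clear

-y: ray from flange(0, -1, 0) has no placed part ⇒ clear
+z: nearest on ray is bracket@(0, -1, 1) ⇒ blocked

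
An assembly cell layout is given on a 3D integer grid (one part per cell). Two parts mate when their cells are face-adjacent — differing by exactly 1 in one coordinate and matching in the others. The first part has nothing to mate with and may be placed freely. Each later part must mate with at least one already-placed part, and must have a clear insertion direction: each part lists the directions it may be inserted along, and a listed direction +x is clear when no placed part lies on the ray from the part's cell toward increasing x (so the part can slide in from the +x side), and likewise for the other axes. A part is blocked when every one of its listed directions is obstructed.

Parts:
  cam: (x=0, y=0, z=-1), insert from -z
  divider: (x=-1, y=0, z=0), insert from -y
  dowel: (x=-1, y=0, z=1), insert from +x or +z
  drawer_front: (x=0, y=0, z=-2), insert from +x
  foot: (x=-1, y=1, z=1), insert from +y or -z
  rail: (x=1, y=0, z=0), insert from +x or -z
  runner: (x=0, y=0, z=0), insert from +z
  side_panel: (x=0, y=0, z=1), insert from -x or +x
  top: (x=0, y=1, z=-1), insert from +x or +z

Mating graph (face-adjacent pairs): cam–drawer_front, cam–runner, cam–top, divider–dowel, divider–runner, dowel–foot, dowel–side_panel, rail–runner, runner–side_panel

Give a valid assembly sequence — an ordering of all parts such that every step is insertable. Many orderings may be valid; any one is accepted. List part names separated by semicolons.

1. divider@(-1, 0, 0) [-y clear] — {divider}
2. dowel@(-1, 0, 1) [+x clear] — {divider, dowel}
3. foot@(-1, 1, 1) [+y clear] — {divider, dowel, foot}
4. runner@(0, 0, 0) [+z clear] — {divider, dowel, foot, runner}
5. side_panel@(0, 0, 1) [+x clear] — {divider, dowel, foot, runner, side_panel}
6. rail@(1, 0, 0) [+x clear] — {divider, dowel, foot, rail, runner, side_panel}
7. cam@(0, 0, -1) [-z clear] — {cam, divider, dowel, foot, rail, runner, side_panel}
8. top@(0, 1, -1) [+x clear] — {cam, divider, dowel, foot, rail, runner, side_panel, top}
9. drawer_front@(0, 0, -2) [+x clear] — {cam, divider, dowel, drawer_front, foot, rail, runner, side_panel, top}

divider; dowel; foot; runner; side_panel; rail; cam; top; drawer_front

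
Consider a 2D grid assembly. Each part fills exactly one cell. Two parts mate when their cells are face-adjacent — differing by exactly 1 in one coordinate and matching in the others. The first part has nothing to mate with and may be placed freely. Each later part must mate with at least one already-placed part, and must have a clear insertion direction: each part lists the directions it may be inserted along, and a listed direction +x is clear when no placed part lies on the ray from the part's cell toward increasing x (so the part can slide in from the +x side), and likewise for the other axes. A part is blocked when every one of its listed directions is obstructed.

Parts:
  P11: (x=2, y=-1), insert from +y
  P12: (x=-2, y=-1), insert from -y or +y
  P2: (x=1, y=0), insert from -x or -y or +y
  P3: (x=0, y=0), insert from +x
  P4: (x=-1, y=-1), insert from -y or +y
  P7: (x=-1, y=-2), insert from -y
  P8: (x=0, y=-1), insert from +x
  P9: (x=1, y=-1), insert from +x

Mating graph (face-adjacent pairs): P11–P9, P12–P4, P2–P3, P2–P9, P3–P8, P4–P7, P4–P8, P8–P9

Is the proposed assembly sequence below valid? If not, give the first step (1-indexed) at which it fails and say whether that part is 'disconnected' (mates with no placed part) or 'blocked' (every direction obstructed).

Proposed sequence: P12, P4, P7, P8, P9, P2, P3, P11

1. P12@(-2, -1) [-y clear] — {P12}
2. P4@(-1, -1) [-y clear] — {P12, P4}
3. P7@(-1, -2) [-y clear] — {P12, P4, P7}
4. P8@(0, -1) [+x clear] — {P12, P4, P7, P8}
5. P9@(1, -1) [+x clear] — {P12, P4, P7, P8, P9}
6. P2@(1, 0) [-x clear] — {P12, P2, P4, P7, P8, P9}
7. P3@(0, 0) — +x all obstructed ⇒ blocked

Invalid at step 7 (blocked)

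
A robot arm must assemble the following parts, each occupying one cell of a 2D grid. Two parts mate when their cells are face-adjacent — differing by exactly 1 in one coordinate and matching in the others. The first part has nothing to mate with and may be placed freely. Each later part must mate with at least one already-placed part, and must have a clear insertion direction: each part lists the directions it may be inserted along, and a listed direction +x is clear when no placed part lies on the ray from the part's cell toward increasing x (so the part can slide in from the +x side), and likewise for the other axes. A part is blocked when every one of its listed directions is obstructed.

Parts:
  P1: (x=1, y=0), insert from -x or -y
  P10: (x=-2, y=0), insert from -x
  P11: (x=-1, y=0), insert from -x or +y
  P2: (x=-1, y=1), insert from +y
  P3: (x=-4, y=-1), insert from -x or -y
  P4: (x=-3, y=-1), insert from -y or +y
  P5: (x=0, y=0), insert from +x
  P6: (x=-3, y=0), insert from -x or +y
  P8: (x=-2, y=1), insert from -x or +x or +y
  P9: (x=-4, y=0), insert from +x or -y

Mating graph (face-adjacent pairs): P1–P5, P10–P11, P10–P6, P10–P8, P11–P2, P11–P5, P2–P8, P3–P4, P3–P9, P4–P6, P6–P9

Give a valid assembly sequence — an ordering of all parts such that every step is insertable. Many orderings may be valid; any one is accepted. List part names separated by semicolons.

1. P11@(-1, 0) [-x clear] — {P11}
2. P5@(0, 0) [+x clear] — {P11, P5}
3. P2@(-1, 1) [+y clear] — {P11, P2, P5}
4. P8@(-2, 1) [-x clear] — {P11, P2, P5, P8}
5. P1@(1, 0) [-y clear] — {P1, P11, P2, P5, P8}
6. P10@(-2, 0) [-x clear] — {P1, P10, P11, P2, P5, P8}
7. P6@(-3, 0) [-x clear] — {P1, P10, P11, P2, P5, P6, P8}
8. P4@(-3, -1) [-y clear] — {P1, P10, P11, P2, P4, P5, P6, P8}
9. P9@(-4, 0) [-y clear] — {P1, P10, P11, P2, P4, P5, P6, P8, P9}
10. P3@(-4, -1) [-x clear] — {P1, P10, P11, P2, P3, P4, P5, P6, P8, P9}

P11; P5; P2; P8; P1; P10; P6; P4; P9; P3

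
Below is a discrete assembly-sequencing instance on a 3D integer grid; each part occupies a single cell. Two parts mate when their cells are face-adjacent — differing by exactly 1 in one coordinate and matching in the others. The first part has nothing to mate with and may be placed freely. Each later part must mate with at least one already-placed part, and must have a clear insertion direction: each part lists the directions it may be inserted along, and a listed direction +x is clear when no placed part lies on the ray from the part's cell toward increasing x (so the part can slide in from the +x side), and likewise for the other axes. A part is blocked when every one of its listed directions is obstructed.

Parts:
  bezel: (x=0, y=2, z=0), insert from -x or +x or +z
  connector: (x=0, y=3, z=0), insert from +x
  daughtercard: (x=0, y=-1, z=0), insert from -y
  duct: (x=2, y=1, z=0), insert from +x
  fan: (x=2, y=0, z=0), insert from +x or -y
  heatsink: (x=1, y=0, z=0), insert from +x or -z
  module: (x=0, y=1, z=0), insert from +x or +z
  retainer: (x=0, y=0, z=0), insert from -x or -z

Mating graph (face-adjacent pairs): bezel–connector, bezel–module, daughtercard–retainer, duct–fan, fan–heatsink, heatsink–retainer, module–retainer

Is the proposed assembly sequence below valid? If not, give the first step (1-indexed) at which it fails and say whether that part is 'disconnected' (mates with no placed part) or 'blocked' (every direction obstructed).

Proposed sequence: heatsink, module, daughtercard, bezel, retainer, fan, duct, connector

1. heatsink@(1, 0, 0) [+x clear] — {heatsink}
2. module@(0, 1, 0) — no placed neighbour ⇒ disconnected

Invalid at step 2 (disconnected)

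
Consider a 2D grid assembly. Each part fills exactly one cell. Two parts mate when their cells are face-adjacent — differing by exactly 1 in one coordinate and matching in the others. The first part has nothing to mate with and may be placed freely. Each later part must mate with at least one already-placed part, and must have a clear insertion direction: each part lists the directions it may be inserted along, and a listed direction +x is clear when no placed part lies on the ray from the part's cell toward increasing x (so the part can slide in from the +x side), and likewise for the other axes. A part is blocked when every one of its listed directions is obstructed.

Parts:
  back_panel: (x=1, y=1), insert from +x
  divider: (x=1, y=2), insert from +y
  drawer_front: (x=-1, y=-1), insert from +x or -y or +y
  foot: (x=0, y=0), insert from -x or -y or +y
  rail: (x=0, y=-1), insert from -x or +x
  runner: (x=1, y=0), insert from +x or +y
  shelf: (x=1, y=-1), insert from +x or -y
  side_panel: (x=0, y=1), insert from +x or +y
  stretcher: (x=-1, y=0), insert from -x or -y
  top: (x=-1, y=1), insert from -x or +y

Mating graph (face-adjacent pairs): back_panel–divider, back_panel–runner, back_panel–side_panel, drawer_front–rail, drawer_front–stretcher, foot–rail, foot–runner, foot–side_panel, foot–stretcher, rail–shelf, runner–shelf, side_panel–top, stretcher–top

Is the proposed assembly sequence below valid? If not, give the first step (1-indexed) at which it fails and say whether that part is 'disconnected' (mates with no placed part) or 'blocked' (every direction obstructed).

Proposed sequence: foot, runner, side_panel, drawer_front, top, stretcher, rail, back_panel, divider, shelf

Invalid at step 4 (disconnected)

1. foot@(0, 0) [-x clear] — {foot}
2. runner@(1, 0) [+x clear] — {foot, runner}
3. side_panel@(0, 1) [+x clear] — {foot, runner, side_panel}
4. drawer_front@(-1, -1) — no placed neighbour ⇒ disconnected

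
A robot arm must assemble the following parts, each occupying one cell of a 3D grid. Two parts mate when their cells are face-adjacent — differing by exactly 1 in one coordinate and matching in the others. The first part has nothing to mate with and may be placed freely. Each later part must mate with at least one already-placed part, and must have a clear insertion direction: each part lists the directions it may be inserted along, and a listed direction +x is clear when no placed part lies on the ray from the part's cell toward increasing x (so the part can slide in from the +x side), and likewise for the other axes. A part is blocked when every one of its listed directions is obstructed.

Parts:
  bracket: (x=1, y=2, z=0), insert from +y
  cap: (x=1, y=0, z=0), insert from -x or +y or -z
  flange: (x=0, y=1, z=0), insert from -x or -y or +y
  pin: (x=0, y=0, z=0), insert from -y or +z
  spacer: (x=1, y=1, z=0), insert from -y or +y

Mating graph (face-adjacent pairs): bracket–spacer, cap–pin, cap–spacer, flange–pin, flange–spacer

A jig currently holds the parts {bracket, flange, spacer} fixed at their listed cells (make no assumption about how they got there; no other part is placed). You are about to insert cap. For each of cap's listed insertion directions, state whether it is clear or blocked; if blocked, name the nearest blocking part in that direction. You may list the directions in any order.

-x: ray from cap(1, 0, 0) has no placed part ⇒ clear
+y: nearest on ray is spacer@(1, 1, 0) ⇒ blocked
-z: ray from cap(1, 0, 0) has no placed part ⇒ clear

+y: blocked by spacer; -x: clear; -z: clear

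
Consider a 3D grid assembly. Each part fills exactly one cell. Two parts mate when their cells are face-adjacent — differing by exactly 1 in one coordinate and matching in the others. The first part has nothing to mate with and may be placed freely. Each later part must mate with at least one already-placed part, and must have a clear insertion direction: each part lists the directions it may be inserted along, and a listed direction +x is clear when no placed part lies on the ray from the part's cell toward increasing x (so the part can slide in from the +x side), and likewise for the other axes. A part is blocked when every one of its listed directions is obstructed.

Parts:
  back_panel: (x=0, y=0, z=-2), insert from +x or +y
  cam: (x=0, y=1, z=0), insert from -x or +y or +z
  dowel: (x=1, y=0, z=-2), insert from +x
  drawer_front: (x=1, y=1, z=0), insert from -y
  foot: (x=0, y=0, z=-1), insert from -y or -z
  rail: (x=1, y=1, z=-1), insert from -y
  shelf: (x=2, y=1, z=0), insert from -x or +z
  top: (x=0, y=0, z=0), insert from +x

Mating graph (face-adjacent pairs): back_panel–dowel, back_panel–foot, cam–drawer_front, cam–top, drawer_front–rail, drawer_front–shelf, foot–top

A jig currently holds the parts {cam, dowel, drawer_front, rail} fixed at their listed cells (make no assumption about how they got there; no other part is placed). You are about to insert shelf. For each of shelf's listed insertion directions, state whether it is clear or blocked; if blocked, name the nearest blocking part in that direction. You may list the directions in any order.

-x: nearest on ray is drawer_front@(1, 1, 0) ⇒ blocked
+z: ray from shelf(2, 1, 0) has no placed part ⇒ clear

+z: clear; -x: blocked by drawer_front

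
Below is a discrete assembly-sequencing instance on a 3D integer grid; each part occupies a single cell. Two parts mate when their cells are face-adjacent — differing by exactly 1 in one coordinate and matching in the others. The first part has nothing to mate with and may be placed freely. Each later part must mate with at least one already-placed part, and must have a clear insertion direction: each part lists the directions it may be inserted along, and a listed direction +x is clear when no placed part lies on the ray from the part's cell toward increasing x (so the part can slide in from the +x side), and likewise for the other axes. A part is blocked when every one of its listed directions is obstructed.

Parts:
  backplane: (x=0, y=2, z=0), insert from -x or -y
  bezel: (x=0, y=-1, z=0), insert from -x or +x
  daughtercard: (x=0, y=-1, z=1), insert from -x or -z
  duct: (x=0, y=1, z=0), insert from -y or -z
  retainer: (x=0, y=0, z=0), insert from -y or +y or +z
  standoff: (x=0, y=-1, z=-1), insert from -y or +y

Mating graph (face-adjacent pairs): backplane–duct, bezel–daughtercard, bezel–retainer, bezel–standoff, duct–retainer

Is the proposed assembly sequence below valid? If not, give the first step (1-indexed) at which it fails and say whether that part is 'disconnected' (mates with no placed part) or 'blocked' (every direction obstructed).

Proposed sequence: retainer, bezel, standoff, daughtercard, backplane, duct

1. retainer@(0, 0, 0) [-y clear] — {retainer}
2. bezel@(0, -1, 0) [-x clear] — {bezel, retainer}
3. standoff@(0, -1, -1) [-y clear] — {bezel, retainer, standoff}
4. daughtercard@(0, -1, 1) [-x clear] — {bezel, daughtercard, retainer, standoff}
5. backplane@(0, 2, 0) — no placed neighbour ⇒ disconnected

Invalid at step 5 (disconnected)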